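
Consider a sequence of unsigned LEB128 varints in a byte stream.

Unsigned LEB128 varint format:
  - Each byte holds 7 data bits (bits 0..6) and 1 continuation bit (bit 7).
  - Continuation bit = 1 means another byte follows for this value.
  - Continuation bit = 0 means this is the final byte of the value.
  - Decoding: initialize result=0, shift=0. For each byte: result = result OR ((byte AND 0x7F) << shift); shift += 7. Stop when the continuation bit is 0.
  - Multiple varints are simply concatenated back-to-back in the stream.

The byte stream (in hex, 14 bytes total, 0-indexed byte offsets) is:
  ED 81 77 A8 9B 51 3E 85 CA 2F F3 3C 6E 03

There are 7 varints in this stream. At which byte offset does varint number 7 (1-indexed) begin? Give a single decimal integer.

  byte[0]=0xED cont=1 payload=0x6D=109: acc |= 109<<0 -> acc=109 shift=7
  byte[1]=0x81 cont=1 payload=0x01=1: acc |= 1<<7 -> acc=237 shift=14
  byte[2]=0x77 cont=0 payload=0x77=119: acc |= 119<<14 -> acc=1949933 shift=21 [end]
Varint 1: bytes[0:3] = ED 81 77 -> value 1949933 (3 byte(s))
  byte[3]=0xA8 cont=1 payload=0x28=40: acc |= 40<<0 -> acc=40 shift=7
  byte[4]=0x9B cont=1 payload=0x1B=27: acc |= 27<<7 -> acc=3496 shift=14
  byte[5]=0x51 cont=0 payload=0x51=81: acc |= 81<<14 -> acc=1330600 shift=21 [end]
Varint 2: bytes[3:6] = A8 9B 51 -> value 1330600 (3 byte(s))
  byte[6]=0x3E cont=0 payload=0x3E=62: acc |= 62<<0 -> acc=62 shift=7 [end]
Varint 3: bytes[6:7] = 3E -> value 62 (1 byte(s))
  byte[7]=0x85 cont=1 payload=0x05=5: acc |= 5<<0 -> acc=5 shift=7
  byte[8]=0xCA cont=1 payload=0x4A=74: acc |= 74<<7 -> acc=9477 shift=14
  byte[9]=0x2F cont=0 payload=0x2F=47: acc |= 47<<14 -> acc=779525 shift=21 [end]
Varint 4: bytes[7:10] = 85 CA 2F -> value 779525 (3 byte(s))
  byte[10]=0xF3 cont=1 payload=0x73=115: acc |= 115<<0 -> acc=115 shift=7
  byte[11]=0x3C cont=0 payload=0x3C=60: acc |= 60<<7 -> acc=7795 shift=14 [end]
Varint 5: bytes[10:12] = F3 3C -> value 7795 (2 byte(s))
  byte[12]=0x6E cont=0 payload=0x6E=110: acc |= 110<<0 -> acc=110 shift=7 [end]
Varint 6: bytes[12:13] = 6E -> value 110 (1 byte(s))
  byte[13]=0x03 cont=0 payload=0x03=3: acc |= 3<<0 -> acc=3 shift=7 [end]
Varint 7: bytes[13:14] = 03 -> value 3 (1 byte(s))

Answer: 13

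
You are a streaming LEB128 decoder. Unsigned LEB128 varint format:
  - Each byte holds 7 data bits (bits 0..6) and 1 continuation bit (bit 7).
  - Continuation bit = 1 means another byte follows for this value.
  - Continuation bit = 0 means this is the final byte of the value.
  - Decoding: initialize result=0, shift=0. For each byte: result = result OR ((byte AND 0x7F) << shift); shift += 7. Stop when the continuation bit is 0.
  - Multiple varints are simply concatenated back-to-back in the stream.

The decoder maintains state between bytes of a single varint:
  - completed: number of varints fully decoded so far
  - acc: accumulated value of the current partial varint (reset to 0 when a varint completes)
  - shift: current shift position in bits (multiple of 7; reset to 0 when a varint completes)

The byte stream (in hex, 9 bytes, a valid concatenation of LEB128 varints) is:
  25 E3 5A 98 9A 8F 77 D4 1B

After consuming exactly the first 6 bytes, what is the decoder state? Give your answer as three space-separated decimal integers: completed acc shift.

byte[0]=0x25 cont=0 payload=0x25: varint #1 complete (value=37); reset -> completed=1 acc=0 shift=0
byte[1]=0xE3 cont=1 payload=0x63: acc |= 99<<0 -> completed=1 acc=99 shift=7
byte[2]=0x5A cont=0 payload=0x5A: varint #2 complete (value=11619); reset -> completed=2 acc=0 shift=0
byte[3]=0x98 cont=1 payload=0x18: acc |= 24<<0 -> completed=2 acc=24 shift=7
byte[4]=0x9A cont=1 payload=0x1A: acc |= 26<<7 -> completed=2 acc=3352 shift=14
byte[5]=0x8F cont=1 payload=0x0F: acc |= 15<<14 -> completed=2 acc=249112 shift=21

Answer: 2 249112 21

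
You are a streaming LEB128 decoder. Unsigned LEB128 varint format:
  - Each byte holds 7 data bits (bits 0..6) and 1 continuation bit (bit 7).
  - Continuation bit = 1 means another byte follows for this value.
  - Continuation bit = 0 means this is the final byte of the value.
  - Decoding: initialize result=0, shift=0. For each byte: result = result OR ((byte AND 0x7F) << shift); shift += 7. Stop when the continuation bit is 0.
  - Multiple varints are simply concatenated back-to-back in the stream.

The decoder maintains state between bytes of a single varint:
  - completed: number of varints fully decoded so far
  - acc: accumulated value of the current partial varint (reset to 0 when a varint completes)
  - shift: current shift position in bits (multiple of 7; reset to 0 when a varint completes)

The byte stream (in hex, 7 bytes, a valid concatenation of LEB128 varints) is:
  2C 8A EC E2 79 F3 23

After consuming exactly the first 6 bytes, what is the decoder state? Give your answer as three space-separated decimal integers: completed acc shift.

byte[0]=0x2C cont=0 payload=0x2C: varint #1 complete (value=44); reset -> completed=1 acc=0 shift=0
byte[1]=0x8A cont=1 payload=0x0A: acc |= 10<<0 -> completed=1 acc=10 shift=7
byte[2]=0xEC cont=1 payload=0x6C: acc |= 108<<7 -> completed=1 acc=13834 shift=14
byte[3]=0xE2 cont=1 payload=0x62: acc |= 98<<14 -> completed=1 acc=1619466 shift=21
byte[4]=0x79 cont=0 payload=0x79: varint #2 complete (value=255374858); reset -> completed=2 acc=0 shift=0
byte[5]=0xF3 cont=1 payload=0x73: acc |= 115<<0 -> completed=2 acc=115 shift=7

Answer: 2 115 7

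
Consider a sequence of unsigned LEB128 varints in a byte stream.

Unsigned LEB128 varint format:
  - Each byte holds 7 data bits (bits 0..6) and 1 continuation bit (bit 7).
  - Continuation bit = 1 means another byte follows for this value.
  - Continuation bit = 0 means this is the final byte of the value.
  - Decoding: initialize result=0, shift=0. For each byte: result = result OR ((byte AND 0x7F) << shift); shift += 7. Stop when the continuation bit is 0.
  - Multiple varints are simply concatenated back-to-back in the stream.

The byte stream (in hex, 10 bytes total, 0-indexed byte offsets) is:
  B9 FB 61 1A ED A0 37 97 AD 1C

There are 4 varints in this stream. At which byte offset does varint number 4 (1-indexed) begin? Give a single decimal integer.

  byte[0]=0xB9 cont=1 payload=0x39=57: acc |= 57<<0 -> acc=57 shift=7
  byte[1]=0xFB cont=1 payload=0x7B=123: acc |= 123<<7 -> acc=15801 shift=14
  byte[2]=0x61 cont=0 payload=0x61=97: acc |= 97<<14 -> acc=1605049 shift=21 [end]
Varint 1: bytes[0:3] = B9 FB 61 -> value 1605049 (3 byte(s))
  byte[3]=0x1A cont=0 payload=0x1A=26: acc |= 26<<0 -> acc=26 shift=7 [end]
Varint 2: bytes[3:4] = 1A -> value 26 (1 byte(s))
  byte[4]=0xED cont=1 payload=0x6D=109: acc |= 109<<0 -> acc=109 shift=7
  byte[5]=0xA0 cont=1 payload=0x20=32: acc |= 32<<7 -> acc=4205 shift=14
  byte[6]=0x37 cont=0 payload=0x37=55: acc |= 55<<14 -> acc=905325 shift=21 [end]
Varint 3: bytes[4:7] = ED A0 37 -> value 905325 (3 byte(s))
  byte[7]=0x97 cont=1 payload=0x17=23: acc |= 23<<0 -> acc=23 shift=7
  byte[8]=0xAD cont=1 payload=0x2D=45: acc |= 45<<7 -> acc=5783 shift=14
  byte[9]=0x1C cont=0 payload=0x1C=28: acc |= 28<<14 -> acc=464535 shift=21 [end]
Varint 4: bytes[7:10] = 97 AD 1C -> value 464535 (3 byte(s))

Answer: 7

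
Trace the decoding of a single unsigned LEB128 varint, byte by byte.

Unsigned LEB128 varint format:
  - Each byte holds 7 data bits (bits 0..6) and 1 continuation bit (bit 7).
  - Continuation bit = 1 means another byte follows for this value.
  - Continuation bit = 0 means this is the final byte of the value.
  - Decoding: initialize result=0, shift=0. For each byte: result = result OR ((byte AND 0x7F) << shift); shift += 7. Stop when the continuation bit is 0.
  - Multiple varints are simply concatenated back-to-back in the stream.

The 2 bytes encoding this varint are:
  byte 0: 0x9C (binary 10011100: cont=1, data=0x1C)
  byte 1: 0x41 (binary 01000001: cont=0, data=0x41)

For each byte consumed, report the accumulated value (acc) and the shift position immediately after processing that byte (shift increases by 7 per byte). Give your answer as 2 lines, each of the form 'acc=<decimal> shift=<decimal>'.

Answer: acc=28 shift=7
acc=8348 shift=14

Derivation:
byte 0=0x9C: payload=0x1C=28, contrib = 28<<0 = 28; acc -> 28, shift -> 7
byte 1=0x41: payload=0x41=65, contrib = 65<<7 = 8320; acc -> 8348, shift -> 14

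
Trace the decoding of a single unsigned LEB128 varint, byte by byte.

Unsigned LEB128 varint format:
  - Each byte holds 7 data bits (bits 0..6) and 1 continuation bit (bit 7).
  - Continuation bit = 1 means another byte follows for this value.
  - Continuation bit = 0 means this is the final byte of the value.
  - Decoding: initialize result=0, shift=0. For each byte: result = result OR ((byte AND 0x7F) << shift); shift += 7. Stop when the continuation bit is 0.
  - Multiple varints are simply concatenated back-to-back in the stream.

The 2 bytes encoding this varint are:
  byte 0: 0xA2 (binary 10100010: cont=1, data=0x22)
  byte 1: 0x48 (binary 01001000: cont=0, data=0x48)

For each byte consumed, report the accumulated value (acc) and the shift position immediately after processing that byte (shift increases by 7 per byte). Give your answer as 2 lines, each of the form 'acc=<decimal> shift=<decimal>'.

byte 0=0xA2: payload=0x22=34, contrib = 34<<0 = 34; acc -> 34, shift -> 7
byte 1=0x48: payload=0x48=72, contrib = 72<<7 = 9216; acc -> 9250, shift -> 14

Answer: acc=34 shift=7
acc=9250 shift=14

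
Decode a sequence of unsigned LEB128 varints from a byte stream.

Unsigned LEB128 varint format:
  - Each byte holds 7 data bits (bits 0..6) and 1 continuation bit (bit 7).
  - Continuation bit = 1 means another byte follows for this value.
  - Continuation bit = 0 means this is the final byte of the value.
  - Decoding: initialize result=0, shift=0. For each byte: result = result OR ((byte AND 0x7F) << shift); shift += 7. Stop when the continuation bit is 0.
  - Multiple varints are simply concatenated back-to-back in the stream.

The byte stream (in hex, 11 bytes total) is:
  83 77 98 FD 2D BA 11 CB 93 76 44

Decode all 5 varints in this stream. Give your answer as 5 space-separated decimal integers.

Answer: 15235 753304 2234 1935819 68

Derivation:
  byte[0]=0x83 cont=1 payload=0x03=3: acc |= 3<<0 -> acc=3 shift=7
  byte[1]=0x77 cont=0 payload=0x77=119: acc |= 119<<7 -> acc=15235 shift=14 [end]
Varint 1: bytes[0:2] = 83 77 -> value 15235 (2 byte(s))
  byte[2]=0x98 cont=1 payload=0x18=24: acc |= 24<<0 -> acc=24 shift=7
  byte[3]=0xFD cont=1 payload=0x7D=125: acc |= 125<<7 -> acc=16024 shift=14
  byte[4]=0x2D cont=0 payload=0x2D=45: acc |= 45<<14 -> acc=753304 shift=21 [end]
Varint 2: bytes[2:5] = 98 FD 2D -> value 753304 (3 byte(s))
  byte[5]=0xBA cont=1 payload=0x3A=58: acc |= 58<<0 -> acc=58 shift=7
  byte[6]=0x11 cont=0 payload=0x11=17: acc |= 17<<7 -> acc=2234 shift=14 [end]
Varint 3: bytes[5:7] = BA 11 -> value 2234 (2 byte(s))
  byte[7]=0xCB cont=1 payload=0x4B=75: acc |= 75<<0 -> acc=75 shift=7
  byte[8]=0x93 cont=1 payload=0x13=19: acc |= 19<<7 -> acc=2507 shift=14
  byte[9]=0x76 cont=0 payload=0x76=118: acc |= 118<<14 -> acc=1935819 shift=21 [end]
Varint 4: bytes[7:10] = CB 93 76 -> value 1935819 (3 byte(s))
  byte[10]=0x44 cont=0 payload=0x44=68: acc |= 68<<0 -> acc=68 shift=7 [end]
Varint 5: bytes[10:11] = 44 -> value 68 (1 byte(s))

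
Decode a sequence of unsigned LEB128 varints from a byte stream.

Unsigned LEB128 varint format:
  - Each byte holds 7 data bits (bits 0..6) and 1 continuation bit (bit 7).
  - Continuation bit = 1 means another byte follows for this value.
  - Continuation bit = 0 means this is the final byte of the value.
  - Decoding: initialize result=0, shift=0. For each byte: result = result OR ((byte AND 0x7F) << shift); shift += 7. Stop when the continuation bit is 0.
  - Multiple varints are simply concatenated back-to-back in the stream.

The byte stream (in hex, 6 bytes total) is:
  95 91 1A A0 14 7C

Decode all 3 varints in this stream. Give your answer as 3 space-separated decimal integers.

Answer: 428181 2592 124

Derivation:
  byte[0]=0x95 cont=1 payload=0x15=21: acc |= 21<<0 -> acc=21 shift=7
  byte[1]=0x91 cont=1 payload=0x11=17: acc |= 17<<7 -> acc=2197 shift=14
  byte[2]=0x1A cont=0 payload=0x1A=26: acc |= 26<<14 -> acc=428181 shift=21 [end]
Varint 1: bytes[0:3] = 95 91 1A -> value 428181 (3 byte(s))
  byte[3]=0xA0 cont=1 payload=0x20=32: acc |= 32<<0 -> acc=32 shift=7
  byte[4]=0x14 cont=0 payload=0x14=20: acc |= 20<<7 -> acc=2592 shift=14 [end]
Varint 2: bytes[3:5] = A0 14 -> value 2592 (2 byte(s))
  byte[5]=0x7C cont=0 payload=0x7C=124: acc |= 124<<0 -> acc=124 shift=7 [end]
Varint 3: bytes[5:6] = 7C -> value 124 (1 byte(s))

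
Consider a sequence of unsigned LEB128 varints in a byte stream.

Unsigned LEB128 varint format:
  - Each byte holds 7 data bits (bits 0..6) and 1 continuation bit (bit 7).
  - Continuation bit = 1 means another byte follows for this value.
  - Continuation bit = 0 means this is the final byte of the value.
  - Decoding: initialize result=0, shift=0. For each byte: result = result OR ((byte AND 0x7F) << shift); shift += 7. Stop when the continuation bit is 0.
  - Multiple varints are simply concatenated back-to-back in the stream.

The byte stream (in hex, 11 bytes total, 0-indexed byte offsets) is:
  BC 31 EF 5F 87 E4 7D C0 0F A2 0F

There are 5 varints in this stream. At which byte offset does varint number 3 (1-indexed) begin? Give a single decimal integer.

Answer: 4

Derivation:
  byte[0]=0xBC cont=1 payload=0x3C=60: acc |= 60<<0 -> acc=60 shift=7
  byte[1]=0x31 cont=0 payload=0x31=49: acc |= 49<<7 -> acc=6332 shift=14 [end]
Varint 1: bytes[0:2] = BC 31 -> value 6332 (2 byte(s))
  byte[2]=0xEF cont=1 payload=0x6F=111: acc |= 111<<0 -> acc=111 shift=7
  byte[3]=0x5F cont=0 payload=0x5F=95: acc |= 95<<7 -> acc=12271 shift=14 [end]
Varint 2: bytes[2:4] = EF 5F -> value 12271 (2 byte(s))
  byte[4]=0x87 cont=1 payload=0x07=7: acc |= 7<<0 -> acc=7 shift=7
  byte[5]=0xE4 cont=1 payload=0x64=100: acc |= 100<<7 -> acc=12807 shift=14
  byte[6]=0x7D cont=0 payload=0x7D=125: acc |= 125<<14 -> acc=2060807 shift=21 [end]
Varint 3: bytes[4:7] = 87 E4 7D -> value 2060807 (3 byte(s))
  byte[7]=0xC0 cont=1 payload=0x40=64: acc |= 64<<0 -> acc=64 shift=7
  byte[8]=0x0F cont=0 payload=0x0F=15: acc |= 15<<7 -> acc=1984 shift=14 [end]
Varint 4: bytes[7:9] = C0 0F -> value 1984 (2 byte(s))
  byte[9]=0xA2 cont=1 payload=0x22=34: acc |= 34<<0 -> acc=34 shift=7
  byte[10]=0x0F cont=0 payload=0x0F=15: acc |= 15<<7 -> acc=1954 shift=14 [end]
Varint 5: bytes[9:11] = A2 0F -> value 1954 (2 byte(s))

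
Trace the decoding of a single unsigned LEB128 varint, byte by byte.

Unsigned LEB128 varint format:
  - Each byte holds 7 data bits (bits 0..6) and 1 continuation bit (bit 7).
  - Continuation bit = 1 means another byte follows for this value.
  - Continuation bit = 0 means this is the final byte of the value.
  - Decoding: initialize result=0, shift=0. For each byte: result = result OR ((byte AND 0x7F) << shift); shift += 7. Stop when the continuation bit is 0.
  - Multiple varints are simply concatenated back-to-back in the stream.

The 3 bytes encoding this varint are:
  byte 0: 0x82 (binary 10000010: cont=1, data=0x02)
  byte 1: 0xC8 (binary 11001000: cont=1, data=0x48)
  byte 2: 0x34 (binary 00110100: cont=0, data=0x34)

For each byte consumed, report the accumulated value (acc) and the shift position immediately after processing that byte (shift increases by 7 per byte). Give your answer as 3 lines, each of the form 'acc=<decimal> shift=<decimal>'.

byte 0=0x82: payload=0x02=2, contrib = 2<<0 = 2; acc -> 2, shift -> 7
byte 1=0xC8: payload=0x48=72, contrib = 72<<7 = 9216; acc -> 9218, shift -> 14
byte 2=0x34: payload=0x34=52, contrib = 52<<14 = 851968; acc -> 861186, shift -> 21

Answer: acc=2 shift=7
acc=9218 shift=14
acc=861186 shift=21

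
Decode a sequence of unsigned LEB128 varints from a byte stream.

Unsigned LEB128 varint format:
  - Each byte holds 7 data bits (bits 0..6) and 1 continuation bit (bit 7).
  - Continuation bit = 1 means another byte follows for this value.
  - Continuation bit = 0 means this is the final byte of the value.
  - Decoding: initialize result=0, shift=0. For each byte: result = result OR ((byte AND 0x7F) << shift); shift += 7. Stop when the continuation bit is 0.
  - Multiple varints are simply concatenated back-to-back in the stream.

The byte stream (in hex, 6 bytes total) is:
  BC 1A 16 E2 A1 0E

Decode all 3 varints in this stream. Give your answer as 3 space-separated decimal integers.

  byte[0]=0xBC cont=1 payload=0x3C=60: acc |= 60<<0 -> acc=60 shift=7
  byte[1]=0x1A cont=0 payload=0x1A=26: acc |= 26<<7 -> acc=3388 shift=14 [end]
Varint 1: bytes[0:2] = BC 1A -> value 3388 (2 byte(s))
  byte[2]=0x16 cont=0 payload=0x16=22: acc |= 22<<0 -> acc=22 shift=7 [end]
Varint 2: bytes[2:3] = 16 -> value 22 (1 byte(s))
  byte[3]=0xE2 cont=1 payload=0x62=98: acc |= 98<<0 -> acc=98 shift=7
  byte[4]=0xA1 cont=1 payload=0x21=33: acc |= 33<<7 -> acc=4322 shift=14
  byte[5]=0x0E cont=0 payload=0x0E=14: acc |= 14<<14 -> acc=233698 shift=21 [end]
Varint 3: bytes[3:6] = E2 A1 0E -> value 233698 (3 byte(s))

Answer: 3388 22 233698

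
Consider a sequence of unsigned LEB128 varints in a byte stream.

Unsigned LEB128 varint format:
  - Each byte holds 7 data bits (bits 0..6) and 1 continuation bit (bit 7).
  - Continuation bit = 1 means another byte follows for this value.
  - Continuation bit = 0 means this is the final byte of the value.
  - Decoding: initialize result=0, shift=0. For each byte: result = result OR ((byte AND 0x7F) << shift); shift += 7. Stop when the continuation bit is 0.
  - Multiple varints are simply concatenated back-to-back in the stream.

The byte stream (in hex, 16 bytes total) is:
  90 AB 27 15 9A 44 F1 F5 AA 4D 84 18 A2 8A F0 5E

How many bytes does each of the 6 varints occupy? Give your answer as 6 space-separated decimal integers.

  byte[0]=0x90 cont=1 payload=0x10=16: acc |= 16<<0 -> acc=16 shift=7
  byte[1]=0xAB cont=1 payload=0x2B=43: acc |= 43<<7 -> acc=5520 shift=14
  byte[2]=0x27 cont=0 payload=0x27=39: acc |= 39<<14 -> acc=644496 shift=21 [end]
Varint 1: bytes[0:3] = 90 AB 27 -> value 644496 (3 byte(s))
  byte[3]=0x15 cont=0 payload=0x15=21: acc |= 21<<0 -> acc=21 shift=7 [end]
Varint 2: bytes[3:4] = 15 -> value 21 (1 byte(s))
  byte[4]=0x9A cont=1 payload=0x1A=26: acc |= 26<<0 -> acc=26 shift=7
  byte[5]=0x44 cont=0 payload=0x44=68: acc |= 68<<7 -> acc=8730 shift=14 [end]
Varint 3: bytes[4:6] = 9A 44 -> value 8730 (2 byte(s))
  byte[6]=0xF1 cont=1 payload=0x71=113: acc |= 113<<0 -> acc=113 shift=7
  byte[7]=0xF5 cont=1 payload=0x75=117: acc |= 117<<7 -> acc=15089 shift=14
  byte[8]=0xAA cont=1 payload=0x2A=42: acc |= 42<<14 -> acc=703217 shift=21
  byte[9]=0x4D cont=0 payload=0x4D=77: acc |= 77<<21 -> acc=162183921 shift=28 [end]
Varint 4: bytes[6:10] = F1 F5 AA 4D -> value 162183921 (4 byte(s))
  byte[10]=0x84 cont=1 payload=0x04=4: acc |= 4<<0 -> acc=4 shift=7
  byte[11]=0x18 cont=0 payload=0x18=24: acc |= 24<<7 -> acc=3076 shift=14 [end]
Varint 5: bytes[10:12] = 84 18 -> value 3076 (2 byte(s))
  byte[12]=0xA2 cont=1 payload=0x22=34: acc |= 34<<0 -> acc=34 shift=7
  byte[13]=0x8A cont=1 payload=0x0A=10: acc |= 10<<7 -> acc=1314 shift=14
  byte[14]=0xF0 cont=1 payload=0x70=112: acc |= 112<<14 -> acc=1836322 shift=21
  byte[15]=0x5E cont=0 payload=0x5E=94: acc |= 94<<21 -> acc=198968610 shift=28 [end]
Varint 6: bytes[12:16] = A2 8A F0 5E -> value 198968610 (4 byte(s))

Answer: 3 1 2 4 2 4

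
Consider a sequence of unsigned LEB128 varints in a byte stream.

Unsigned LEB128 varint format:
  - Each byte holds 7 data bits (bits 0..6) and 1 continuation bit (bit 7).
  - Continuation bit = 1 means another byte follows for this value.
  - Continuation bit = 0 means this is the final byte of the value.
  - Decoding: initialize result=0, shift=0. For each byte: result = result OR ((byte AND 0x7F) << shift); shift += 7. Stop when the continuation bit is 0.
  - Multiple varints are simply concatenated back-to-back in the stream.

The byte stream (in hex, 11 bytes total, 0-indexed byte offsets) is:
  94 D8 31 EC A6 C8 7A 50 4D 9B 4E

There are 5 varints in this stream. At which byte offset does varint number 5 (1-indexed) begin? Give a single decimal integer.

Answer: 9

Derivation:
  byte[0]=0x94 cont=1 payload=0x14=20: acc |= 20<<0 -> acc=20 shift=7
  byte[1]=0xD8 cont=1 payload=0x58=88: acc |= 88<<7 -> acc=11284 shift=14
  byte[2]=0x31 cont=0 payload=0x31=49: acc |= 49<<14 -> acc=814100 shift=21 [end]
Varint 1: bytes[0:3] = 94 D8 31 -> value 814100 (3 byte(s))
  byte[3]=0xEC cont=1 payload=0x6C=108: acc |= 108<<0 -> acc=108 shift=7
  byte[4]=0xA6 cont=1 payload=0x26=38: acc |= 38<<7 -> acc=4972 shift=14
  byte[5]=0xC8 cont=1 payload=0x48=72: acc |= 72<<14 -> acc=1184620 shift=21
  byte[6]=0x7A cont=0 payload=0x7A=122: acc |= 122<<21 -> acc=257037164 shift=28 [end]
Varint 2: bytes[3:7] = EC A6 C8 7A -> value 257037164 (4 byte(s))
  byte[7]=0x50 cont=0 payload=0x50=80: acc |= 80<<0 -> acc=80 shift=7 [end]
Varint 3: bytes[7:8] = 50 -> value 80 (1 byte(s))
  byte[8]=0x4D cont=0 payload=0x4D=77: acc |= 77<<0 -> acc=77 shift=7 [end]
Varint 4: bytes[8:9] = 4D -> value 77 (1 byte(s))
  byte[9]=0x9B cont=1 payload=0x1B=27: acc |= 27<<0 -> acc=27 shift=7
  byte[10]=0x4E cont=0 payload=0x4E=78: acc |= 78<<7 -> acc=10011 shift=14 [end]
Varint 5: bytes[9:11] = 9B 4E -> value 10011 (2 byte(s))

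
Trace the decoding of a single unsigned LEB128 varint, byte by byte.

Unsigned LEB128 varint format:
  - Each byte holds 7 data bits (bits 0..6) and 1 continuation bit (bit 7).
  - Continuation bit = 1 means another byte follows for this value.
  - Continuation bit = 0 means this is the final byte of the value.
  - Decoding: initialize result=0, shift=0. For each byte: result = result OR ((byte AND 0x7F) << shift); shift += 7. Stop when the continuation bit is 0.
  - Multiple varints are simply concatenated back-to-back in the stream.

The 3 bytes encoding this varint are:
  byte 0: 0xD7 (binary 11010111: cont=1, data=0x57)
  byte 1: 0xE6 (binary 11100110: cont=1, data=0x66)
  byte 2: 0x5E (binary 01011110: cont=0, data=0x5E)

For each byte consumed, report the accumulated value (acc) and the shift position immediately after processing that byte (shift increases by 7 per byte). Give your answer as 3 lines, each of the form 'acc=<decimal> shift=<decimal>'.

Answer: acc=87 shift=7
acc=13143 shift=14
acc=1553239 shift=21

Derivation:
byte 0=0xD7: payload=0x57=87, contrib = 87<<0 = 87; acc -> 87, shift -> 7
byte 1=0xE6: payload=0x66=102, contrib = 102<<7 = 13056; acc -> 13143, shift -> 14
byte 2=0x5E: payload=0x5E=94, contrib = 94<<14 = 1540096; acc -> 1553239, shift -> 21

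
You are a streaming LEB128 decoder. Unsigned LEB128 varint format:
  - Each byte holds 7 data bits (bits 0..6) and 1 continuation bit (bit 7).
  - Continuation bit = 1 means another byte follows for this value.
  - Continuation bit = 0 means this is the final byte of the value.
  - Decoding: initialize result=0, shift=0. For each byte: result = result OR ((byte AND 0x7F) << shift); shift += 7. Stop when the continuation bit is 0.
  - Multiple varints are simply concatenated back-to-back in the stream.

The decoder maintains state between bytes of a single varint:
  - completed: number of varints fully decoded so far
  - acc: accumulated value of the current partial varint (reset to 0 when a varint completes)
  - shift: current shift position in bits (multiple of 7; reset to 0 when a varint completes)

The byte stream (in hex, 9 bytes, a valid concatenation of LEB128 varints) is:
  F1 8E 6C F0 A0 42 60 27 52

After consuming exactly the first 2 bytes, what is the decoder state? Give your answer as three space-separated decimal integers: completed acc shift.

byte[0]=0xF1 cont=1 payload=0x71: acc |= 113<<0 -> completed=0 acc=113 shift=7
byte[1]=0x8E cont=1 payload=0x0E: acc |= 14<<7 -> completed=0 acc=1905 shift=14

Answer: 0 1905 14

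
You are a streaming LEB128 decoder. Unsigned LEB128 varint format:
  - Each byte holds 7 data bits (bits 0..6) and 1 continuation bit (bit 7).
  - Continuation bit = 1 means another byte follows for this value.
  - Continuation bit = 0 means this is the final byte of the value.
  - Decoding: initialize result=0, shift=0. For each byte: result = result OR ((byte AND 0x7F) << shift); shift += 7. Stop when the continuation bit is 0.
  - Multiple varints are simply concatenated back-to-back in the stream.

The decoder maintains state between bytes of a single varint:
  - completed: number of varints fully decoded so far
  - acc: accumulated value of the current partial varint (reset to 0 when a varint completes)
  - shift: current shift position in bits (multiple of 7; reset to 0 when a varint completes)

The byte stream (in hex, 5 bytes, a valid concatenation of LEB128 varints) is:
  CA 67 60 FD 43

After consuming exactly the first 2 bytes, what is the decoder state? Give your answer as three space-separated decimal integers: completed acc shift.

byte[0]=0xCA cont=1 payload=0x4A: acc |= 74<<0 -> completed=0 acc=74 shift=7
byte[1]=0x67 cont=0 payload=0x67: varint #1 complete (value=13258); reset -> completed=1 acc=0 shift=0

Answer: 1 0 0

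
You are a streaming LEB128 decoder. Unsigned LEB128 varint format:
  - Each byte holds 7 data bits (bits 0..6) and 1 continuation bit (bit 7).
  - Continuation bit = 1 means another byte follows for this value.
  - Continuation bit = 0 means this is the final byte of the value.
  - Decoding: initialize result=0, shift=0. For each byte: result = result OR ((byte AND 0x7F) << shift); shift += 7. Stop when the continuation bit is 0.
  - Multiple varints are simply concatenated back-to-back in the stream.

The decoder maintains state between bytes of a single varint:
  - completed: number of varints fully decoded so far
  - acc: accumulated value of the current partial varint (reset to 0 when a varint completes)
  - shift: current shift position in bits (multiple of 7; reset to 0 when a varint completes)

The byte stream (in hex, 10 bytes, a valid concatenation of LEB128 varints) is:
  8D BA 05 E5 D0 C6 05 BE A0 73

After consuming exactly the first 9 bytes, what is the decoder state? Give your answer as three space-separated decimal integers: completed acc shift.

Answer: 2 4158 14

Derivation:
byte[0]=0x8D cont=1 payload=0x0D: acc |= 13<<0 -> completed=0 acc=13 shift=7
byte[1]=0xBA cont=1 payload=0x3A: acc |= 58<<7 -> completed=0 acc=7437 shift=14
byte[2]=0x05 cont=0 payload=0x05: varint #1 complete (value=89357); reset -> completed=1 acc=0 shift=0
byte[3]=0xE5 cont=1 payload=0x65: acc |= 101<<0 -> completed=1 acc=101 shift=7
byte[4]=0xD0 cont=1 payload=0x50: acc |= 80<<7 -> completed=1 acc=10341 shift=14
byte[5]=0xC6 cont=1 payload=0x46: acc |= 70<<14 -> completed=1 acc=1157221 shift=21
byte[6]=0x05 cont=0 payload=0x05: varint #2 complete (value=11642981); reset -> completed=2 acc=0 shift=0
byte[7]=0xBE cont=1 payload=0x3E: acc |= 62<<0 -> completed=2 acc=62 shift=7
byte[8]=0xA0 cont=1 payload=0x20: acc |= 32<<7 -> completed=2 acc=4158 shift=14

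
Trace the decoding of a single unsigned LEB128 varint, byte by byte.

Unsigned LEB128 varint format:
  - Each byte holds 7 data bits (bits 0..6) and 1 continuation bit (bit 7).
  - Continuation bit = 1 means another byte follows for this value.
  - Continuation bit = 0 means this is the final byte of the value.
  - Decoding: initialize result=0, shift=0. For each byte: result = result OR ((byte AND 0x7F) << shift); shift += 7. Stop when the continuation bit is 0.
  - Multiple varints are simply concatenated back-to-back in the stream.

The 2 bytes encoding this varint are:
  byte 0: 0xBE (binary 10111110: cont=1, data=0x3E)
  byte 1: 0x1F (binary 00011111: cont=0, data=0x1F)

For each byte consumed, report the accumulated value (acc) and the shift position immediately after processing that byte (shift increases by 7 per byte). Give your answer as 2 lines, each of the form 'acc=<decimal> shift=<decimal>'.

byte 0=0xBE: payload=0x3E=62, contrib = 62<<0 = 62; acc -> 62, shift -> 7
byte 1=0x1F: payload=0x1F=31, contrib = 31<<7 = 3968; acc -> 4030, shift -> 14

Answer: acc=62 shift=7
acc=4030 shift=14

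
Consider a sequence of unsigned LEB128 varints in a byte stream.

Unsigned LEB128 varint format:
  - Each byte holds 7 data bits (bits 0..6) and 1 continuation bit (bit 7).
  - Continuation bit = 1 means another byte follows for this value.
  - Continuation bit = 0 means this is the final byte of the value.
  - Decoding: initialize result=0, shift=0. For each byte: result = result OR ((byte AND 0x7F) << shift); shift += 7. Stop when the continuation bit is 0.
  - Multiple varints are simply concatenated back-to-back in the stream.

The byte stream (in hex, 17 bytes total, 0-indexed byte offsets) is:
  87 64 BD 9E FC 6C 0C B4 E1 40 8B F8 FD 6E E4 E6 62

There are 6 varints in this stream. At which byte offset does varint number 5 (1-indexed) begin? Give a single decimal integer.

Answer: 10

Derivation:
  byte[0]=0x87 cont=1 payload=0x07=7: acc |= 7<<0 -> acc=7 shift=7
  byte[1]=0x64 cont=0 payload=0x64=100: acc |= 100<<7 -> acc=12807 shift=14 [end]
Varint 1: bytes[0:2] = 87 64 -> value 12807 (2 byte(s))
  byte[2]=0xBD cont=1 payload=0x3D=61: acc |= 61<<0 -> acc=61 shift=7
  byte[3]=0x9E cont=1 payload=0x1E=30: acc |= 30<<7 -> acc=3901 shift=14
  byte[4]=0xFC cont=1 payload=0x7C=124: acc |= 124<<14 -> acc=2035517 shift=21
  byte[5]=0x6C cont=0 payload=0x6C=108: acc |= 108<<21 -> acc=228527933 shift=28 [end]
Varint 2: bytes[2:6] = BD 9E FC 6C -> value 228527933 (4 byte(s))
  byte[6]=0x0C cont=0 payload=0x0C=12: acc |= 12<<0 -> acc=12 shift=7 [end]
Varint 3: bytes[6:7] = 0C -> value 12 (1 byte(s))
  byte[7]=0xB4 cont=1 payload=0x34=52: acc |= 52<<0 -> acc=52 shift=7
  byte[8]=0xE1 cont=1 payload=0x61=97: acc |= 97<<7 -> acc=12468 shift=14
  byte[9]=0x40 cont=0 payload=0x40=64: acc |= 64<<14 -> acc=1061044 shift=21 [end]
Varint 4: bytes[7:10] = B4 E1 40 -> value 1061044 (3 byte(s))
  byte[10]=0x8B cont=1 payload=0x0B=11: acc |= 11<<0 -> acc=11 shift=7
  byte[11]=0xF8 cont=1 payload=0x78=120: acc |= 120<<7 -> acc=15371 shift=14
  byte[12]=0xFD cont=1 payload=0x7D=125: acc |= 125<<14 -> acc=2063371 shift=21
  byte[13]=0x6E cont=0 payload=0x6E=110: acc |= 110<<21 -> acc=232750091 shift=28 [end]
Varint 5: bytes[10:14] = 8B F8 FD 6E -> value 232750091 (4 byte(s))
  byte[14]=0xE4 cont=1 payload=0x64=100: acc |= 100<<0 -> acc=100 shift=7
  byte[15]=0xE6 cont=1 payload=0x66=102: acc |= 102<<7 -> acc=13156 shift=14
  byte[16]=0x62 cont=0 payload=0x62=98: acc |= 98<<14 -> acc=1618788 shift=21 [end]
Varint 6: bytes[14:17] = E4 E6 62 -> value 1618788 (3 byte(s))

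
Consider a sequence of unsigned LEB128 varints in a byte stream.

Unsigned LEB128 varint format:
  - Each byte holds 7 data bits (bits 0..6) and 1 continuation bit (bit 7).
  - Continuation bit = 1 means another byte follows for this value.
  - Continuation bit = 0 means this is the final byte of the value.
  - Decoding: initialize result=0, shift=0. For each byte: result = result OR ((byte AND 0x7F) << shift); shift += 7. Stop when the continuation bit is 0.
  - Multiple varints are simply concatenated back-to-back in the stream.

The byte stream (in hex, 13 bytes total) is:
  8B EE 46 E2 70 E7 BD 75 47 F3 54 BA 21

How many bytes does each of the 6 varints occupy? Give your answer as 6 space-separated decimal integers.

  byte[0]=0x8B cont=1 payload=0x0B=11: acc |= 11<<0 -> acc=11 shift=7
  byte[1]=0xEE cont=1 payload=0x6E=110: acc |= 110<<7 -> acc=14091 shift=14
  byte[2]=0x46 cont=0 payload=0x46=70: acc |= 70<<14 -> acc=1160971 shift=21 [end]
Varint 1: bytes[0:3] = 8B EE 46 -> value 1160971 (3 byte(s))
  byte[3]=0xE2 cont=1 payload=0x62=98: acc |= 98<<0 -> acc=98 shift=7
  byte[4]=0x70 cont=0 payload=0x70=112: acc |= 112<<7 -> acc=14434 shift=14 [end]
Varint 2: bytes[3:5] = E2 70 -> value 14434 (2 byte(s))
  byte[5]=0xE7 cont=1 payload=0x67=103: acc |= 103<<0 -> acc=103 shift=7
  byte[6]=0xBD cont=1 payload=0x3D=61: acc |= 61<<7 -> acc=7911 shift=14
  byte[7]=0x75 cont=0 payload=0x75=117: acc |= 117<<14 -> acc=1924839 shift=21 [end]
Varint 3: bytes[5:8] = E7 BD 75 -> value 1924839 (3 byte(s))
  byte[8]=0x47 cont=0 payload=0x47=71: acc |= 71<<0 -> acc=71 shift=7 [end]
Varint 4: bytes[8:9] = 47 -> value 71 (1 byte(s))
  byte[9]=0xF3 cont=1 payload=0x73=115: acc |= 115<<0 -> acc=115 shift=7
  byte[10]=0x54 cont=0 payload=0x54=84: acc |= 84<<7 -> acc=10867 shift=14 [end]
Varint 5: bytes[9:11] = F3 54 -> value 10867 (2 byte(s))
  byte[11]=0xBA cont=1 payload=0x3A=58: acc |= 58<<0 -> acc=58 shift=7
  byte[12]=0x21 cont=0 payload=0x21=33: acc |= 33<<7 -> acc=4282 shift=14 [end]
Varint 6: bytes[11:13] = BA 21 -> value 4282 (2 byte(s))

Answer: 3 2 3 1 2 2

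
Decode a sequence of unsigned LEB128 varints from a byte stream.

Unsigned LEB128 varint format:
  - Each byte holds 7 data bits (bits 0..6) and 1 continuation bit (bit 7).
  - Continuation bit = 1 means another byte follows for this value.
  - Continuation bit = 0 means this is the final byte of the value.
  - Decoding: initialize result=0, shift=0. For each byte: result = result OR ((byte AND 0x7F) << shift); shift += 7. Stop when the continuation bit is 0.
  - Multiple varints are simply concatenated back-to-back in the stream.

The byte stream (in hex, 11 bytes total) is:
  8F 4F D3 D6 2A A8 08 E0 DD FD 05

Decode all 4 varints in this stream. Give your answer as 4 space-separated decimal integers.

  byte[0]=0x8F cont=1 payload=0x0F=15: acc |= 15<<0 -> acc=15 shift=7
  byte[1]=0x4F cont=0 payload=0x4F=79: acc |= 79<<7 -> acc=10127 shift=14 [end]
Varint 1: bytes[0:2] = 8F 4F -> value 10127 (2 byte(s))
  byte[2]=0xD3 cont=1 payload=0x53=83: acc |= 83<<0 -> acc=83 shift=7
  byte[3]=0xD6 cont=1 payload=0x56=86: acc |= 86<<7 -> acc=11091 shift=14
  byte[4]=0x2A cont=0 payload=0x2A=42: acc |= 42<<14 -> acc=699219 shift=21 [end]
Varint 2: bytes[2:5] = D3 D6 2A -> value 699219 (3 byte(s))
  byte[5]=0xA8 cont=1 payload=0x28=40: acc |= 40<<0 -> acc=40 shift=7
  byte[6]=0x08 cont=0 payload=0x08=8: acc |= 8<<7 -> acc=1064 shift=14 [end]
Varint 3: bytes[5:7] = A8 08 -> value 1064 (2 byte(s))
  byte[7]=0xE0 cont=1 payload=0x60=96: acc |= 96<<0 -> acc=96 shift=7
  byte[8]=0xDD cont=1 payload=0x5D=93: acc |= 93<<7 -> acc=12000 shift=14
  byte[9]=0xFD cont=1 payload=0x7D=125: acc |= 125<<14 -> acc=2060000 shift=21
  byte[10]=0x05 cont=0 payload=0x05=5: acc |= 5<<21 -> acc=12545760 shift=28 [end]
Varint 4: bytes[7:11] = E0 DD FD 05 -> value 12545760 (4 byte(s))

Answer: 10127 699219 1064 12545760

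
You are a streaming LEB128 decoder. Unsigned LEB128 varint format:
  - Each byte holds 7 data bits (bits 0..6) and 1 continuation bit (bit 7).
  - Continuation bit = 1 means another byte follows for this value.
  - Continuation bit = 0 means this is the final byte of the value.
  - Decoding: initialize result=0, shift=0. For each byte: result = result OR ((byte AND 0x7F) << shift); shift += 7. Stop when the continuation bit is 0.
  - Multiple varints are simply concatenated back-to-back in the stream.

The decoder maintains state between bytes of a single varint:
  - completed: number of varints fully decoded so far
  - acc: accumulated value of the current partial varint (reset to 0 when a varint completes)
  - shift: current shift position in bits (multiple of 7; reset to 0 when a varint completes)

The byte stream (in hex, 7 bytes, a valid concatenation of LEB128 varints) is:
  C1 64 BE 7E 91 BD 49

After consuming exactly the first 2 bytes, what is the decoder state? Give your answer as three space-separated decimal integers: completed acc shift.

byte[0]=0xC1 cont=1 payload=0x41: acc |= 65<<0 -> completed=0 acc=65 shift=7
byte[1]=0x64 cont=0 payload=0x64: varint #1 complete (value=12865); reset -> completed=1 acc=0 shift=0

Answer: 1 0 0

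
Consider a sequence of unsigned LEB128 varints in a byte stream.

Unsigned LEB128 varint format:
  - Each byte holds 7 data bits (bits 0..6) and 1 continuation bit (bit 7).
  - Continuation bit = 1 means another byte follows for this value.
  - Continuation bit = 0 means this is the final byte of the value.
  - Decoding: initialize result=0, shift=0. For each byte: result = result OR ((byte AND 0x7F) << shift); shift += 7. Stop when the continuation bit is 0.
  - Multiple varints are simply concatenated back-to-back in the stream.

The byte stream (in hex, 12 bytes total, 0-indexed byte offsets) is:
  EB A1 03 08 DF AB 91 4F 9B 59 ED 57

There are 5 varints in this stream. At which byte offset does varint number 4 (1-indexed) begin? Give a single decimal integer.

  byte[0]=0xEB cont=1 payload=0x6B=107: acc |= 107<<0 -> acc=107 shift=7
  byte[1]=0xA1 cont=1 payload=0x21=33: acc |= 33<<7 -> acc=4331 shift=14
  byte[2]=0x03 cont=0 payload=0x03=3: acc |= 3<<14 -> acc=53483 shift=21 [end]
Varint 1: bytes[0:3] = EB A1 03 -> value 53483 (3 byte(s))
  byte[3]=0x08 cont=0 payload=0x08=8: acc |= 8<<0 -> acc=8 shift=7 [end]
Varint 2: bytes[3:4] = 08 -> value 8 (1 byte(s))
  byte[4]=0xDF cont=1 payload=0x5F=95: acc |= 95<<0 -> acc=95 shift=7
  byte[5]=0xAB cont=1 payload=0x2B=43: acc |= 43<<7 -> acc=5599 shift=14
  byte[6]=0x91 cont=1 payload=0x11=17: acc |= 17<<14 -> acc=284127 shift=21
  byte[7]=0x4F cont=0 payload=0x4F=79: acc |= 79<<21 -> acc=165959135 shift=28 [end]
Varint 3: bytes[4:8] = DF AB 91 4F -> value 165959135 (4 byte(s))
  byte[8]=0x9B cont=1 payload=0x1B=27: acc |= 27<<0 -> acc=27 shift=7
  byte[9]=0x59 cont=0 payload=0x59=89: acc |= 89<<7 -> acc=11419 shift=14 [end]
Varint 4: bytes[8:10] = 9B 59 -> value 11419 (2 byte(s))
  byte[10]=0xED cont=1 payload=0x6D=109: acc |= 109<<0 -> acc=109 shift=7
  byte[11]=0x57 cont=0 payload=0x57=87: acc |= 87<<7 -> acc=11245 shift=14 [end]
Varint 5: bytes[10:12] = ED 57 -> value 11245 (2 byte(s))

Answer: 8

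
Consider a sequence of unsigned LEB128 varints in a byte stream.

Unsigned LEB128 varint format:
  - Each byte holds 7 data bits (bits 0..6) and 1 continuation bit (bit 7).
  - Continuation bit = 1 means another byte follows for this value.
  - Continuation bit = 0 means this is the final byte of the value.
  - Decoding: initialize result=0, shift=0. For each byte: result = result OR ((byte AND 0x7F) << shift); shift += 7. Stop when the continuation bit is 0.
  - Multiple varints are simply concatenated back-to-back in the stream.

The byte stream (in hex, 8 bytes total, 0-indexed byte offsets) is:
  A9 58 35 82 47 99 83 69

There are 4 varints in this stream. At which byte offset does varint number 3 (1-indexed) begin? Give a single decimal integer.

Answer: 3

Derivation:
  byte[0]=0xA9 cont=1 payload=0x29=41: acc |= 41<<0 -> acc=41 shift=7
  byte[1]=0x58 cont=0 payload=0x58=88: acc |= 88<<7 -> acc=11305 shift=14 [end]
Varint 1: bytes[0:2] = A9 58 -> value 11305 (2 byte(s))
  byte[2]=0x35 cont=0 payload=0x35=53: acc |= 53<<0 -> acc=53 shift=7 [end]
Varint 2: bytes[2:3] = 35 -> value 53 (1 byte(s))
  byte[3]=0x82 cont=1 payload=0x02=2: acc |= 2<<0 -> acc=2 shift=7
  byte[4]=0x47 cont=0 payload=0x47=71: acc |= 71<<7 -> acc=9090 shift=14 [end]
Varint 3: bytes[3:5] = 82 47 -> value 9090 (2 byte(s))
  byte[5]=0x99 cont=1 payload=0x19=25: acc |= 25<<0 -> acc=25 shift=7
  byte[6]=0x83 cont=1 payload=0x03=3: acc |= 3<<7 -> acc=409 shift=14
  byte[7]=0x69 cont=0 payload=0x69=105: acc |= 105<<14 -> acc=1720729 shift=21 [end]
Varint 4: bytes[5:8] = 99 83 69 -> value 1720729 (3 byte(s))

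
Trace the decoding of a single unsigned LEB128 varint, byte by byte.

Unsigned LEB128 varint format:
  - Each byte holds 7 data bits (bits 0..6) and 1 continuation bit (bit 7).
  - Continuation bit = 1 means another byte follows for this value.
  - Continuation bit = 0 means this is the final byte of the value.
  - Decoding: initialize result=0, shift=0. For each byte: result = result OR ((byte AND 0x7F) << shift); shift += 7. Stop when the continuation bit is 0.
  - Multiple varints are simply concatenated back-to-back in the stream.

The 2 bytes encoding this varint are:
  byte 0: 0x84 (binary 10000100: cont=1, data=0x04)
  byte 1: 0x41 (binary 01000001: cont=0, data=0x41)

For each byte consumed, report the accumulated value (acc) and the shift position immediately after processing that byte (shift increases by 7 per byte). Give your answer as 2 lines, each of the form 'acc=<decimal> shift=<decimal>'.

Answer: acc=4 shift=7
acc=8324 shift=14

Derivation:
byte 0=0x84: payload=0x04=4, contrib = 4<<0 = 4; acc -> 4, shift -> 7
byte 1=0x41: payload=0x41=65, contrib = 65<<7 = 8320; acc -> 8324, shift -> 14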